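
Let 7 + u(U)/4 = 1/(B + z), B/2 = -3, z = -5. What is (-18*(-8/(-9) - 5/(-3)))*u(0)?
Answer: 14352/11 ≈ 1304.7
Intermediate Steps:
B = -6 (B = 2*(-3) = -6)
u(U) = -312/11 (u(U) = -28 + 4/(-6 - 5) = -28 + 4/(-11) = -28 + 4*(-1/11) = -28 - 4/11 = -312/11)
(-18*(-8/(-9) - 5/(-3)))*u(0) = -18*(-8/(-9) - 5/(-3))*(-312/11) = -18*(-8*(-⅑) - 5*(-⅓))*(-312/11) = -18*(8/9 + 5/3)*(-312/11) = -18*23/9*(-312/11) = -46*(-312/11) = 14352/11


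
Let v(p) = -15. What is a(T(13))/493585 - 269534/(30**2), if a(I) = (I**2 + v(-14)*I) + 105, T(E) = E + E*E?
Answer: -13301049029/44422650 ≈ -299.42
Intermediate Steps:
T(E) = E + E**2
a(I) = 105 + I**2 - 15*I (a(I) = (I**2 - 15*I) + 105 = 105 + I**2 - 15*I)
a(T(13))/493585 - 269534/(30**2) = (105 + (13*(1 + 13))**2 - 195*(1 + 13))/493585 - 269534/(30**2) = (105 + (13*14)**2 - 195*14)*(1/493585) - 269534/900 = (105 + 182**2 - 15*182)*(1/493585) - 269534*1/900 = (105 + 33124 - 2730)*(1/493585) - 134767/450 = 30499*(1/493585) - 134767/450 = 30499/493585 - 134767/450 = -13301049029/44422650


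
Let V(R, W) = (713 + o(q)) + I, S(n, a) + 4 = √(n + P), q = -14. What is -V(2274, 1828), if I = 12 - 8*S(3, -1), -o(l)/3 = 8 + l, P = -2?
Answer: -767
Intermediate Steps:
S(n, a) = -4 + √(-2 + n) (S(n, a) = -4 + √(n - 2) = -4 + √(-2 + n))
o(l) = -24 - 3*l (o(l) = -3*(8 + l) = -24 - 3*l)
I = 36 (I = 12 - 8*(-4 + √(-2 + 3)) = 12 - 8*(-4 + √1) = 12 - 8*(-4 + 1) = 12 - 8*(-3) = 12 + 24 = 36)
V(R, W) = 767 (V(R, W) = (713 + (-24 - 3*(-14))) + 36 = (713 + (-24 + 42)) + 36 = (713 + 18) + 36 = 731 + 36 = 767)
-V(2274, 1828) = -1*767 = -767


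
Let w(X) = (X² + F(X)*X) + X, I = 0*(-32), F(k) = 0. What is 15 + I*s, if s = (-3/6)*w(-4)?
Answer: 15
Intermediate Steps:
I = 0
w(X) = X + X² (w(X) = (X² + 0*X) + X = (X² + 0) + X = X² + X = X + X²)
s = -6 (s = (-3/6)*(-4*(1 - 4)) = (-3*⅙)*(-4*(-3)) = -½*12 = -6)
15 + I*s = 15 + 0*(-6) = 15 + 0 = 15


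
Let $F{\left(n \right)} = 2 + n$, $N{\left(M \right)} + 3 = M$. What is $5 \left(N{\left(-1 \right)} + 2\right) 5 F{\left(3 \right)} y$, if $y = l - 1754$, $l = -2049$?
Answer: $950750$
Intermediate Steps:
$y = -3803$ ($y = -2049 - 1754 = -3803$)
$N{\left(M \right)} = -3 + M$
$5 \left(N{\left(-1 \right)} + 2\right) 5 F{\left(3 \right)} y = 5 \left(\left(-3 - 1\right) + 2\right) 5 \left(2 + 3\right) \left(-3803\right) = 5 \left(-4 + 2\right) 5 \cdot 5 \left(-3803\right) = 5 \left(-2\right) 5 \cdot 5 \left(-3803\right) = \left(-10\right) 5 \cdot 5 \left(-3803\right) = \left(-50\right) 5 \left(-3803\right) = \left(-250\right) \left(-3803\right) = 950750$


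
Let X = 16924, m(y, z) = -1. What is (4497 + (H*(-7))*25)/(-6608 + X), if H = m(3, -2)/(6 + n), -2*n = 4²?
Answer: 8819/20632 ≈ 0.42744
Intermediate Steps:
n = -8 (n = -½*4² = -½*16 = -8)
H = ½ (H = -1/(6 - 8) = -1/(-2) = -1*(-½) = ½ ≈ 0.50000)
(4497 + (H*(-7))*25)/(-6608 + X) = (4497 + ((½)*(-7))*25)/(-6608 + 16924) = (4497 - 7/2*25)/10316 = (4497 - 175/2)*(1/10316) = (8819/2)*(1/10316) = 8819/20632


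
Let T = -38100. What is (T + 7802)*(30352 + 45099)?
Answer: -2286014398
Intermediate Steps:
(T + 7802)*(30352 + 45099) = (-38100 + 7802)*(30352 + 45099) = -30298*75451 = -2286014398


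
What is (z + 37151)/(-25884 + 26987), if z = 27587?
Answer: 64738/1103 ≈ 58.693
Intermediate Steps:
(z + 37151)/(-25884 + 26987) = (27587 + 37151)/(-25884 + 26987) = 64738/1103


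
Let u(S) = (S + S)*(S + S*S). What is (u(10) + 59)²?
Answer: 5103081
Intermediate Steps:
u(S) = 2*S*(S + S²) (u(S) = (2*S)*(S + S²) = 2*S*(S + S²))
(u(10) + 59)² = (2*10²*(1 + 10) + 59)² = (2*100*11 + 59)² = (2200 + 59)² = 2259² = 5103081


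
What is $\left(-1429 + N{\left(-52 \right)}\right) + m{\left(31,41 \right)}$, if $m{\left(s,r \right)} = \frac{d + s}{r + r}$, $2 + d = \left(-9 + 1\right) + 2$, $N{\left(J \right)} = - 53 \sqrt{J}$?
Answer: $- \frac{117155}{82} - 106 i \sqrt{13} \approx -1428.7 - 382.19 i$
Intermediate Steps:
$d = -8$ ($d = -2 + \left(\left(-9 + 1\right) + 2\right) = -2 + \left(-8 + 2\right) = -2 - 6 = -8$)
$m{\left(s,r \right)} = \frac{-8 + s}{2 r}$ ($m{\left(s,r \right)} = \frac{-8 + s}{r + r} = \frac{-8 + s}{2 r}$)
$\left(-1429 + N{\left(-52 \right)}\right) + m{\left(31,41 \right)} = \left(-1429 - 53 \sqrt{-52}\right) + \frac{-8 + 31}{2 \cdot 41} = \left(-1429 - 53 \cdot 2 i \sqrt{13}\right) + \frac{1}{2} \cdot \frac{1}{41} \cdot 23 = \left(-1429 - 106 i \sqrt{13}\right) + \frac{23}{82} = - \frac{117155}{82} - 106 i \sqrt{13}$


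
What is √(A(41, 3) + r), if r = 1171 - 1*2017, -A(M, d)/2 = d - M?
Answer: I*√770 ≈ 27.749*I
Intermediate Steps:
A(M, d) = -2*d + 2*M (A(M, d) = -2*(d - M) = -2*d + 2*M)
r = -846 (r = 1171 - 2017 = -846)
√(A(41, 3) + r) = √((-2*3 + 2*41) - 846) = √((-6 + 82) - 846) = √(76 - 846) = √(-770) = I*√770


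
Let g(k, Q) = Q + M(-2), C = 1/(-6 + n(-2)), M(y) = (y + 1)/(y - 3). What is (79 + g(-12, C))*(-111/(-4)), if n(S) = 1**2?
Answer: 8769/4 ≈ 2192.3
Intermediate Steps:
n(S) = 1
M(y) = (1 + y)/(-3 + y)
C = -1/5 (C = 1/(-6 + 1) = 1/(-5) = -1/5 ≈ -0.20000)
g(k, Q) = 1/5 + Q (g(k, Q) = Q + (1 - 2)/(-3 - 2) = Q - 1/(-5) = Q - 1/5*(-1) = Q + 1/5 = 1/5 + Q)
(79 + g(-12, C))*(-111/(-4)) = (79 + (1/5 - 1/5))*(-111/(-4)) = (79 + 0)*(-111*(-1/4)) = 79*(111/4) = 8769/4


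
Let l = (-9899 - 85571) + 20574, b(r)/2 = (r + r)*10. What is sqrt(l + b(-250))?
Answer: 4*I*sqrt(5306) ≈ 291.37*I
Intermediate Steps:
b(r) = 40*r (b(r) = 2*((r + r)*10) = 2*((2*r)*10) = 2*(20*r) = 40*r)
l = -74896 (l = -95470 + 20574 = -74896)
sqrt(l + b(-250)) = sqrt(-74896 + 40*(-250)) = sqrt(-74896 - 10000) = sqrt(-84896) = 4*I*sqrt(5306)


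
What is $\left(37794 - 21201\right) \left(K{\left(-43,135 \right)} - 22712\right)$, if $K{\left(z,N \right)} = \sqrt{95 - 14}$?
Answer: $-376710879$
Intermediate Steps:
$K{\left(z,N \right)} = 9$ ($K{\left(z,N \right)} = \sqrt{81} = 9$)
$\left(37794 - 21201\right) \left(K{\left(-43,135 \right)} - 22712\right) = \left(37794 - 21201\right) \left(9 - 22712\right) = 16593 \left(-22703\right) = -376710879$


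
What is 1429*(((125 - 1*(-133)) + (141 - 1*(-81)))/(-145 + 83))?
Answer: -342960/31 ≈ -11063.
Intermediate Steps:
1429*(((125 - 1*(-133)) + (141 - 1*(-81)))/(-145 + 83)) = 1429*(((125 + 133) + (141 + 81))/(-62)) = 1429*((258 + 222)*(-1/62)) = 1429*(480*(-1/62)) = 1429*(-240/31) = -342960/31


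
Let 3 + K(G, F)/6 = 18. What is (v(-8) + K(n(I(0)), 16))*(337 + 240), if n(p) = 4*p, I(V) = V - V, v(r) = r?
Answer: 47314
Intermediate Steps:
I(V) = 0
K(G, F) = 90 (K(G, F) = -18 + 6*18 = -18 + 108 = 90)
(v(-8) + K(n(I(0)), 16))*(337 + 240) = (-8 + 90)*(337 + 240) = 82*577 = 47314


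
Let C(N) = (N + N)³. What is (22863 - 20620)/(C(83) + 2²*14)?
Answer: 2243/4574352 ≈ 0.00049034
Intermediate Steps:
C(N) = 8*N³ (C(N) = (2*N)³ = 8*N³)
(22863 - 20620)/(C(83) + 2²*14) = (22863 - 20620)/(8*83³ + 2²*14) = 2243/(8*571787 + 4*14) = 2243/(4574296 + 56) = 2243/4574352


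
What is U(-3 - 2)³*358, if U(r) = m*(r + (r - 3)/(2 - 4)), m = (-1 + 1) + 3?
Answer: -9666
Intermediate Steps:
m = 3 (m = 0 + 3 = 3)
U(r) = 9/2 + 3*r/2 (U(r) = 3*(r + (r - 3)/(2 - 4)) = 3*(r + (-3 + r)/(-2)) = 3*(r + (-3 + r)*(-½)) = 3*(r + (3/2 - r/2)) = 3*(3/2 + r/2) = 9/2 + 3*r/2)
U(-3 - 2)³*358 = (9/2 + 3*(-3 - 2)/2)³*358 = (9/2 + (3/2)*(-5))³*358 = (9/2 - 15/2)³*358 = (-3)³*358 = -27*358 = -9666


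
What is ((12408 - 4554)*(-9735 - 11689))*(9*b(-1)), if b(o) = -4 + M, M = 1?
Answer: 4543130592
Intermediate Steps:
b(o) = -3 (b(o) = -4 + 1 = -3)
((12408 - 4554)*(-9735 - 11689))*(9*b(-1)) = ((12408 - 4554)*(-9735 - 11689))*(9*(-3)) = (7854*(-21424))*(-27) = -168264096*(-27) = 4543130592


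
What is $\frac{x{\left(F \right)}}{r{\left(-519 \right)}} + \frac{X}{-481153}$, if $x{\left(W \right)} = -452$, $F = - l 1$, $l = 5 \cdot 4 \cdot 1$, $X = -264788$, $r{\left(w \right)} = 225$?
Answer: $- \frac{157903856}{108259425} \approx -1.4586$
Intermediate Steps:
$l = 20$ ($l = 20 \cdot 1 = 20$)
$F = -20$ ($F = \left(-1\right) 20 \cdot 1 = \left(-20\right) 1 = -20$)
$\frac{x{\left(F \right)}}{r{\left(-519 \right)}} + \frac{X}{-481153} = - \frac{452}{225} - \frac{264788}{-481153} = \left(-452\right) \frac{1}{225} - - \frac{264788}{481153} = - \frac{452}{225} + \frac{264788}{481153} = - \frac{157903856}{108259425}$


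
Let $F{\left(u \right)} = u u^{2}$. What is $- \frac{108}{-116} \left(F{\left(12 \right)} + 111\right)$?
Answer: $\frac{49653}{29} \approx 1712.2$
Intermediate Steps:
$F{\left(u \right)} = u^{3}$
$- \frac{108}{-116} \left(F{\left(12 \right)} + 111\right) = - \frac{108}{-116} \left(12^{3} + 111\right) = \left(-108\right) \left(- \frac{1}{116}\right) \left(1728 + 111\right) = \frac{27}{29} \cdot 1839 = \frac{49653}{29}$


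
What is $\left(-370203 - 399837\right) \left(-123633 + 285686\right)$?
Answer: $-124787292120$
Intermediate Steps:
$\left(-370203 - 399837\right) \left(-123633 + 285686\right) = \left(-770040\right) 162053 = -124787292120$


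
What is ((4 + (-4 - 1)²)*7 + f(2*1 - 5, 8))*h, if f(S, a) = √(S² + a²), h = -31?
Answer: -6293 - 31*√73 ≈ -6557.9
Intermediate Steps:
((4 + (-4 - 1)²)*7 + f(2*1 - 5, 8))*h = ((4 + (-4 - 1)²)*7 + √((2*1 - 5)² + 8²))*(-31) = ((4 + (-5)²)*7 + √((2 - 5)² + 64))*(-31) = ((4 + 25)*7 + √((-3)² + 64))*(-31) = (29*7 + √(9 + 64))*(-31) = (203 + √73)*(-31) = -6293 - 31*√73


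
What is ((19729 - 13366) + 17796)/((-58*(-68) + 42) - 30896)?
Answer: -8053/8970 ≈ -0.89777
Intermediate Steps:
((19729 - 13366) + 17796)/((-58*(-68) + 42) - 30896) = (6363 + 17796)/((3944 + 42) - 30896) = 24159/(3986 - 30896) = 24159/(-26910) = 24159*(-1/26910) = -8053/8970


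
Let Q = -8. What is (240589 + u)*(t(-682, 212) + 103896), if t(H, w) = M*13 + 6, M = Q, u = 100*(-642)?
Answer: 18308825422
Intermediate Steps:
u = -64200
M = -8
t(H, w) = -98 (t(H, w) = -8*13 + 6 = -104 + 6 = -98)
(240589 + u)*(t(-682, 212) + 103896) = (240589 - 64200)*(-98 + 103896) = 176389*103798 = 18308825422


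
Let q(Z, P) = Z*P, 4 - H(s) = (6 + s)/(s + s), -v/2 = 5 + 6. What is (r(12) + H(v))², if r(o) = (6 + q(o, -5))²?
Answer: 1031437456/121 ≈ 8.5243e+6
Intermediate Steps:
v = -22 (v = -2*(5 + 6) = -2*11 = -22)
H(s) = 4 - (6 + s)/(2*s) (H(s) = 4 - (6 + s)/(s + s) = 4 - (6 + s)/(2*s))
q(Z, P) = P*Z
r(o) = (6 - 5*o)²
(r(12) + H(v))² = ((-6 + 5*12)² + (7/2 - 3/(-22)))² = ((-6 + 60)² + (7/2 - 3*(-1/22)))² = (54² + (7/2 + 3/22))² = (2916 + 40/11)² = (32116/11)² = 1031437456/121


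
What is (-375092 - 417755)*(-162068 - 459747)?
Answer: 493004157305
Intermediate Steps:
(-375092 - 417755)*(-162068 - 459747) = -792847*(-621815) = 493004157305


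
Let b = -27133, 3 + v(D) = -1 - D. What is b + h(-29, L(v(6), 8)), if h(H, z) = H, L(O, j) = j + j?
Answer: -27162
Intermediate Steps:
v(D) = -4 - D (v(D) = -3 + (-1 - D) = -4 - D)
L(O, j) = 2*j
b + h(-29, L(v(6), 8)) = -27133 - 29 = -27162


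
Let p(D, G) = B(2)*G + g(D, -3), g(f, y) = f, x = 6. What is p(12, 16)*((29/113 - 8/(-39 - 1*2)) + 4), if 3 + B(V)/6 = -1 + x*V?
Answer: 16087500/4633 ≈ 3472.4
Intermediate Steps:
B(V) = -24 + 36*V (B(V) = -18 + 6*(-1 + 6*V) = -18 + (-6 + 36*V) = -24 + 36*V)
p(D, G) = D + 48*G (p(D, G) = (-24 + 36*2)*G + D = (-24 + 72)*G + D = 48*G + D = D + 48*G)
p(12, 16)*((29/113 - 8/(-39 - 1*2)) + 4) = (12 + 48*16)*((29/113 - 8/(-39 - 1*2)) + 4) = (12 + 768)*((29*(1/113) - 8/(-39 - 2)) + 4) = 780*((29/113 - 8/(-41)) + 4) = 780*((29/113 - 8*(-1/41)) + 4) = 780*((29/113 + 8/41) + 4) = 780*(2093/4633 + 4) = 780*(20625/4633) = 16087500/4633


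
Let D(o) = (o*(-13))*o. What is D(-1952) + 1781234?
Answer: -47752718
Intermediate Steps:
D(o) = -13*o**2 (D(o) = (-13*o)*o = -13*o**2)
D(-1952) + 1781234 = -13*(-1952)**2 + 1781234 = -13*3810304 + 1781234 = -49533952 + 1781234 = -47752718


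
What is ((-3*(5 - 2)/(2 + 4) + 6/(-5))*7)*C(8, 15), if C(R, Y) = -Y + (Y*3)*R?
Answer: -13041/2 ≈ -6520.5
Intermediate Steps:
C(R, Y) = -Y + 3*R*Y (C(R, Y) = -Y + (3*Y)*R = -Y + 3*R*Y)
((-3*(5 - 2)/(2 + 4) + 6/(-5))*7)*C(8, 15) = ((-3*(5 - 2)/(2 + 4) + 6/(-5))*7)*(15*(-1 + 3*8)) = ((-3/(6/3) + 6*(-1/5))*7)*(15*(-1 + 24)) = ((-3/(6*(1/3)) - 6/5)*7)*(15*23) = ((-3/2 - 6/5)*7)*345 = -27/10*7*345 = -189/10*345 = -13041/2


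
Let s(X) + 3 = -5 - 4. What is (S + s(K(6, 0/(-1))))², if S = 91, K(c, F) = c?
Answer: 6241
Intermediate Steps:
s(X) = -12 (s(X) = -3 + (-5 - 4) = -3 - 9 = -12)
(S + s(K(6, 0/(-1))))² = (91 - 12)² = 79² = 6241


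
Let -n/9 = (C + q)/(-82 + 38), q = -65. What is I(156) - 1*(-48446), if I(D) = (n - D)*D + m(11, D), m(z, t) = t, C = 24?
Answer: 252535/11 ≈ 22958.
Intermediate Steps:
n = -369/44 (n = -9*(24 - 65)/(-82 + 38) = -(-369)/(-44) = -(-369)*(-1)/44 = -9*41/44 = -369/44 ≈ -8.3864)
I(D) = D + D*(-369/44 - D) (I(D) = (-369/44 - D)*D + D = D*(-369/44 - D) + D = D + D*(-369/44 - D))
I(156) - 1*(-48446) = (1/44)*156*(-325 - 44*156) - 1*(-48446) = (1/44)*156*(-325 - 6864) + 48446 = (1/44)*156*(-7189) + 48446 = -280371/11 + 48446 = 252535/11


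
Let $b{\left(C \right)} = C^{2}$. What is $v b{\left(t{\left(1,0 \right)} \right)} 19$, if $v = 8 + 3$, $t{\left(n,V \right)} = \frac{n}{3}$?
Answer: $\frac{209}{9} \approx 23.222$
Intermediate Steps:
$t{\left(n,V \right)} = \frac{n}{3}$ ($t{\left(n,V \right)} = n \frac{1}{3} = \frac{n}{3}$)
$v = 11$
$v b{\left(t{\left(1,0 \right)} \right)} 19 = 11 \left(\frac{1}{3} \cdot 1\right)^{2} \cdot 19 = \frac{11}{9} \cdot 19 = \frac{209}{9}$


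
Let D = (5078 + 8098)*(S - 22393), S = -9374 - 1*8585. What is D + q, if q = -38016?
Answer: -531715968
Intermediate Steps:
S = -17959 (S = -9374 - 8585 = -17959)
D = -531677952 (D = (5078 + 8098)*(-17959 - 22393) = 13176*(-40352) = -531677952)
D + q = -531677952 - 38016 = -531715968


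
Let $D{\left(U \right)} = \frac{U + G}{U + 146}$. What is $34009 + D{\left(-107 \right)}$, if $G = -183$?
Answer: $\frac{1326061}{39} \approx 34002.0$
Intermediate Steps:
$D{\left(U \right)} = \frac{-183 + U}{146 + U}$ ($D{\left(U \right)} = \frac{U - 183}{U + 146} = \frac{-183 + U}{146 + U}$)
$34009 + D{\left(-107 \right)} = 34009 + \frac{-183 - 107}{146 - 107} = 34009 + \frac{1}{39} \left(-290\right) = 34009 - \frac{290}{39} = \frac{1326061}{39}$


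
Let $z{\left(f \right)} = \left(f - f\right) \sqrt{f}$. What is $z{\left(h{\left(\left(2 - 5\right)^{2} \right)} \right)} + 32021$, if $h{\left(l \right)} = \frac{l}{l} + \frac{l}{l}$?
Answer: $32021$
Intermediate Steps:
$h{\left(l \right)} = 2$ ($h{\left(l \right)} = 1 + 1 = 2$)
$z{\left(f \right)} = 0$ ($z{\left(f \right)} = 0 \sqrt{f} = 0$)
$z{\left(h{\left(\left(2 - 5\right)^{2} \right)} \right)} + 32021 = 0 + 32021 = 32021$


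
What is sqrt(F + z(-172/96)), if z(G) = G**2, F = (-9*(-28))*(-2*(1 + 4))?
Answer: I*sqrt(1449671)/24 ≈ 50.168*I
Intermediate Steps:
F = -2520 (F = 252*(-2*5) = 252*(-10) = -2520)
sqrt(F + z(-172/96)) = sqrt(-2520 + (-172/96)**2) = sqrt(-2520 + (-172*1/96)**2) = sqrt(-2520 + (-43/24)**2) = sqrt(-2520 + 1849/576) = sqrt(-1449671/576) = I*sqrt(1449671)/24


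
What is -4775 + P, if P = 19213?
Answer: 14438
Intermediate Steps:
-4775 + P = -4775 + 19213 = 14438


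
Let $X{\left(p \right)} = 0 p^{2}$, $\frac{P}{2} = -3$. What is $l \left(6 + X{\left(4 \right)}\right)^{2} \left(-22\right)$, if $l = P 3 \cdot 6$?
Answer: $85536$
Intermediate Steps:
$P = -6$ ($P = 2 \left(-3\right) = -6$)
$l = -108$ ($l = \left(-6\right) 3 \cdot 6 = \left(-18\right) 6 = -108$)
$X{\left(p \right)} = 0$
$l \left(6 + X{\left(4 \right)}\right)^{2} \left(-22\right) = - 108 \left(6 + 0\right)^{2} \left(-22\right) = - 108 \cdot 6^{2} \left(-22\right) = \left(-108\right) 36 \left(-22\right) = \left(-3888\right) \left(-22\right) = 85536$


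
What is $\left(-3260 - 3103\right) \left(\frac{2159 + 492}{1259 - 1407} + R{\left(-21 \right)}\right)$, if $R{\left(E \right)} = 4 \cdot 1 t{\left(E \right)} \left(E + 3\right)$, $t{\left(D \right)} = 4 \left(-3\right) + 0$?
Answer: $- \frac{796781223}{148} \approx -5.3837 \cdot 10^{6}$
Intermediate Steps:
$t{\left(D \right)} = -12$ ($t{\left(D \right)} = -12 + 0 = -12$)
$R{\left(E \right)} = -144 - 48 E$ ($R{\left(E \right)} = 4 \cdot 1 \left(- 12 \left(E + 3\right)\right) = 4 \left(- 12 \left(3 + E\right)\right) = 4 \left(-36 - 12 E\right) = -144 - 48 E$)
$\left(-3260 - 3103\right) \left(\frac{2159 + 492}{1259 - 1407} + R{\left(-21 \right)}\right) = \left(-3260 - 3103\right) \left(\frac{2159 + 492}{1259 - 1407} - -864\right) = - 6363 \left(\frac{2651}{-148} + \left(-144 + 1008\right)\right) = - 6363 \left(2651 \left(- \frac{1}{148}\right) + 864\right) = - 6363 \left(- \frac{2651}{148} + 864\right) = \left(-6363\right) \frac{125221}{148} = - \frac{796781223}{148}$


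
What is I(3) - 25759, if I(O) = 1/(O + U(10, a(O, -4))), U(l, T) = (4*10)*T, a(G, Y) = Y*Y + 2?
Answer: -18623756/723 ≈ -25759.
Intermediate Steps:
a(G, Y) = 2 + Y² (a(G, Y) = Y² + 2 = 2 + Y²)
U(l, T) = 40*T
I(O) = 1/(720 + O) (I(O) = 1/(O + 40*(2 + (-4)²)) = 1/(O + 40*(2 + 16)) = 1/(O + 40*18) = 1/(O + 720) = 1/(720 + O))
I(3) - 25759 = 1/(720 + 3) - 25759 = 1/723 - 25759 = -18623756/723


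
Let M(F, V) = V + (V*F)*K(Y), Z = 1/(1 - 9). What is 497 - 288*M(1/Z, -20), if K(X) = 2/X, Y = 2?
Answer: -39823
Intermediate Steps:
Z = -1/8 (Z = 1/(-8) = -1/8 ≈ -0.12500)
M(F, V) = V + F*V (M(F, V) = V + (V*F)*(2/2) = V + (F*V)*(2*(1/2)) = V + (F*V)*1 = V + F*V)
497 - 288*M(1/Z, -20) = 497 - (-5760)*(1 + 1/(-1/8)) = 497 - (-5760)*(1 - 8) = 497 - (-5760)*(-7) = 497 - 288*140 = 497 - 40320 = -39823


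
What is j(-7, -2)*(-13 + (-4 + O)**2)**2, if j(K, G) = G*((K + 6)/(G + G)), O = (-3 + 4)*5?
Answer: -72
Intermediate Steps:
O = 5 (O = 1*5 = 5)
j(K, G) = 3 + K/2 (j(K, G) = G*((6 + K)/((2*G))) = G*((6 + K)*(1/(2*G))) = G*((6 + K)/(2*G)) = 3 + K/2)
j(-7, -2)*(-13 + (-4 + O)**2)**2 = (3 + (1/2)*(-7))*(-13 + (-4 + 5)**2)**2 = (3 - 7/2)*(-13 + 1**2)**2 = -(-13 + 1)**2/2 = -1/2*(-12)**2 = -1/2*144 = -72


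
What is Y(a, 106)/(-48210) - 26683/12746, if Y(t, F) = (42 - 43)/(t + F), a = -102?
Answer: -2572768487/1228969320 ≈ -2.0934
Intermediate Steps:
Y(t, F) = -1/(F + t)
Y(a, 106)/(-48210) - 26683/12746 = -1/(106 - 102)/(-48210) - 26683/12746 = -1/4*(-1/48210) - 26683*1/12746 = -1*1/4*(-1/48210) - 26683/12746 = -1/4*(-1/48210) - 26683/12746 = 1/192840 - 26683/12746 = -2572768487/1228969320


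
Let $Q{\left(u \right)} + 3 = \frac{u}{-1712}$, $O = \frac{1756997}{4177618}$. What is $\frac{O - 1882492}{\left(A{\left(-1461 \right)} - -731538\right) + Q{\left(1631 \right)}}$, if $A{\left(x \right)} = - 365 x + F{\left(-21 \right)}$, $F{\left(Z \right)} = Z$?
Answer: $- \frac{6731867085242504}{4522898163209753} \approx -1.4884$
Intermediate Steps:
$O = \frac{1756997}{4177618}$ ($O = 1756997 \cdot \frac{1}{4177618} = \frac{1756997}{4177618} \approx 0.42057$)
$A{\left(x \right)} = -21 - 365 x$ ($A{\left(x \right)} = - 365 x - 21 = -21 - 365 x$)
$Q{\left(u \right)} = -3 - \frac{u}{1712}$ ($Q{\left(u \right)} = -3 + \frac{u}{-1712} = -3 + u \left(- \frac{1}{1712}\right) = -3 - \frac{u}{1712}$)
$\frac{O - 1882492}{\left(A{\left(-1461 \right)} - -731538\right) + Q{\left(1631 \right)}} = \frac{\frac{1756997}{4177618} - 1882492}{\left(\left(-21 - -533265\right) - -731538\right) - \frac{6767}{1712}} = - \frac{7864330707059}{4177618 \left(\left(\left(-21 + 533265\right) + 731538\right) - \frac{6767}{1712}\right)} = - \frac{7864330707059}{4177618 \left(\left(533244 + 731538\right) - \frac{6767}{1712}\right)} = - \frac{7864330707059}{4177618 \left(1264782 - \frac{6767}{1712}\right)} = - \frac{7864330707059}{4177618 \cdot \frac{2165300017}{1712}} = \left(- \frac{7864330707059}{4177618}\right) \frac{1712}{2165300017} = - \frac{6731867085242504}{4522898163209753}$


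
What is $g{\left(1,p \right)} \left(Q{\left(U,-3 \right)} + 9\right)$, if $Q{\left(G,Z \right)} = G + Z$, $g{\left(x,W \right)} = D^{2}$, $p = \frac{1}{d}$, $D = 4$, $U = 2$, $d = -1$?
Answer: $128$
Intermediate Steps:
$p = -1$ ($p = \frac{1}{-1} = -1$)
$g{\left(x,W \right)} = 16$ ($g{\left(x,W \right)} = 4^{2} = 16$)
$g{\left(1,p \right)} \left(Q{\left(U,-3 \right)} + 9\right) = 16 \left(\left(2 - 3\right) + 9\right) = 16 \left(-1 + 9\right) = 16 \cdot 8 = 128$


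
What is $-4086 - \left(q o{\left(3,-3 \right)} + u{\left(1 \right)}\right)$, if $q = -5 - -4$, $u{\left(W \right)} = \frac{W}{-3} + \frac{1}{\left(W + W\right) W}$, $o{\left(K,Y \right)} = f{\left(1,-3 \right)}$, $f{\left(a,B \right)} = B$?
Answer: $- \frac{24535}{6} \approx -4089.2$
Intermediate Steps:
$o{\left(K,Y \right)} = -3$
$u{\left(W \right)} = \frac{1}{2 W^{2}} - \frac{W}{3}$ ($u{\left(W \right)} = W \left(- \frac{1}{3}\right) + \frac{1}{2 W W} = - \frac{W}{3} + \frac{\frac{1}{2} \frac{1}{W}}{W} = - \frac{W}{3} + \frac{1}{2 W^{2}} = \frac{1}{2 W^{2}} - \frac{W}{3}$)
$q = -1$ ($q = -5 + 4 = -1$)
$-4086 - \left(q o{\left(3,-3 \right)} + u{\left(1 \right)}\right) = -4086 - \left(\left(-1\right) \left(-3\right) + \left(\frac{1}{2 \cdot 1} - \frac{1}{3}\right)\right) = -4086 - \left(3 + \left(\frac{1}{2} \cdot 1 - \frac{1}{3}\right)\right) = -4086 - \left(3 + \left(\frac{1}{2} - \frac{1}{3}\right)\right) = -4086 - \left(3 + \frac{1}{6}\right) = -4086 - \frac{19}{6} = - \frac{24535}{6}$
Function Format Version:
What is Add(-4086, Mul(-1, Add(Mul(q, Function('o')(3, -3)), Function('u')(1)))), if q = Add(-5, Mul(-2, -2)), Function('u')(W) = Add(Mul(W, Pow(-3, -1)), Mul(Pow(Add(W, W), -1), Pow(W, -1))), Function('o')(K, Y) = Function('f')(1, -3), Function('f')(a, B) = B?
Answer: Rational(-24535, 6) ≈ -4089.2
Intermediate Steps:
Function('o')(K, Y) = -3
Function('u')(W) = Add(Mul(Rational(1, 2), Pow(W, -2)), Mul(Rational(-1, 3), W)) (Function('u')(W) = Add(Mul(W, Rational(-1, 3)), Mul(Pow(Mul(2, W), -1), Pow(W, -1))) = Add(Mul(Rational(-1, 3), W), Mul(Mul(Rational(1, 2), Pow(W, -1)), Pow(W, -1))) = Add(Mul(Rational(-1, 3), W), Mul(Rational(1, 2), Pow(W, -2))) = Add(Mul(Rational(1, 2), Pow(W, -2)), Mul(Rational(-1, 3), W)))
q = -1 (q = Add(-5, 4) = -1)
Add(-4086, Mul(-1, Add(Mul(q, Function('o')(3, -3)), Function('u')(1)))) = Add(-4086, Mul(-1, Add(Mul(-1, -3), Add(Mul(Rational(1, 2), Pow(1, -2)), Mul(Rational(-1, 3), 1))))) = Add(-4086, Mul(-1, Add(3, Add(Mul(Rational(1, 2), 1), Rational(-1, 3))))) = Add(-4086, Mul(-1, Add(3, Add(Rational(1, 2), Rational(-1, 3))))) = Add(-4086, Mul(-1, Add(3, Rational(1, 6)))) = Add(-4086, Mul(-1, Rational(19, 6))) = Add(-4086, Rational(-19, 6)) = Rational(-24535, 6)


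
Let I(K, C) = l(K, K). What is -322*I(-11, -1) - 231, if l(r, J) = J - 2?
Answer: 3955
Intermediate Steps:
l(r, J) = -2 + J
I(K, C) = -2 + K
-322*I(-11, -1) - 231 = -322*(-2 - 11) - 231 = -322*(-13) - 231 = 4186 - 231 = 3955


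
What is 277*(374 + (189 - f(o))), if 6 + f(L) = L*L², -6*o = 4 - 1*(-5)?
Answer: 1268383/8 ≈ 1.5855e+5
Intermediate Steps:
o = -3/2 (o = -(4 - 1*(-5))/6 = -(4 + 5)/6 = -⅙*9 = -3/2 ≈ -1.5000)
f(L) = -6 + L³ (f(L) = -6 + L*L² = -6 + L³)
277*(374 + (189 - f(o))) = 277*(374 + (189 - (-6 + (-3/2)³))) = 277*(374 + (189 - (-6 - 27/8))) = 277*(374 + (189 - 1*(-75/8))) = 277*(374 + (189 + 75/8)) = 277*(374 + 1587/8) = 277*(4579/8) = 1268383/8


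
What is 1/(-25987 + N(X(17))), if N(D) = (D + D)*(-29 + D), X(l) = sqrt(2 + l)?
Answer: -25949/673286685 + 58*sqrt(19)/673286685 ≈ -3.8165e-5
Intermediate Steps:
N(D) = 2*D*(-29 + D) (N(D) = (2*D)*(-29 + D) = 2*D*(-29 + D))
1/(-25987 + N(X(17))) = 1/(-25987 + 2*sqrt(2 + 17)*(-29 + sqrt(2 + 17))) = 1/(-25987 + 2*sqrt(19)*(-29 + sqrt(19)))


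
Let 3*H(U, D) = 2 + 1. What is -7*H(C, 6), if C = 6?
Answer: -7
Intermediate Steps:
H(U, D) = 1 (H(U, D) = (2 + 1)/3 = (1/3)*3 = 1)
-7*H(C, 6) = -7*1 = -7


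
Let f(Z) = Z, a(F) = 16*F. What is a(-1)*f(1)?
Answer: -16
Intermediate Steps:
a(-1)*f(1) = (16*(-1))*1 = -16*1 = -16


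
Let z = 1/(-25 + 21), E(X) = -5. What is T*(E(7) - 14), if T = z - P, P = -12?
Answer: -893/4 ≈ -223.25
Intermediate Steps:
z = -¼ (z = 1/(-4) = -¼ ≈ -0.25000)
T = 47/4 (T = -¼ - 1*(-12) = -¼ + 12 = 47/4 ≈ 11.750)
T*(E(7) - 14) = 47*(-5 - 14)/4 = (47/4)*(-19) = -893/4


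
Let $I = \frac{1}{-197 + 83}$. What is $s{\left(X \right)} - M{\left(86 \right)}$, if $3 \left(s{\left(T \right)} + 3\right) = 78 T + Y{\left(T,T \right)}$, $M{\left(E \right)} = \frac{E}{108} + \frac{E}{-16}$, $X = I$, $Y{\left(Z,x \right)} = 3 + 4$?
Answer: $\frac{15119}{4104} \approx 3.684$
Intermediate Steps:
$Y{\left(Z,x \right)} = 7$
$I = - \frac{1}{114}$ ($I = \frac{1}{-114} = - \frac{1}{114} \approx -0.0087719$)
$X = - \frac{1}{114} \approx -0.0087719$
$M{\left(E \right)} = - \frac{23 E}{432}$ ($M{\left(E \right)} = E \frac{1}{108} + E \left(- \frac{1}{16}\right) = \frac{E}{108} - \frac{E}{16} = - \frac{23 E}{432}$)
$s{\left(T \right)} = - \frac{2}{3} + 26 T$ ($s{\left(T \right)} = -3 + \frac{78 T + 7}{3} = -3 + \frac{7 + 78 T}{3} = -3 + \left(\frac{7}{3} + 26 T\right) = - \frac{2}{3} + 26 T$)
$s{\left(X \right)} - M{\left(86 \right)} = \left(- \frac{2}{3} + 26 \left(- \frac{1}{114}\right)\right) - \left(- \frac{23}{432}\right) 86 = \left(- \frac{2}{3} - \frac{13}{57}\right) - - \frac{989}{216} = - \frac{17}{19} + \frac{989}{216} = \frac{15119}{4104}$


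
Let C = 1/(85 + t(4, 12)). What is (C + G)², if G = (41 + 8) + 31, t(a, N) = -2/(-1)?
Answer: 48455521/7569 ≈ 6401.8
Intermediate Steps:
t(a, N) = 2 (t(a, N) = -2*(-1) = 2)
G = 80 (G = 49 + 31 = 80)
C = 1/87 (C = 1/(85 + 2) = 1/87 ≈ 0.011494)
(C + G)² = (1/87 + 80)² = (6961/87)² = 48455521/7569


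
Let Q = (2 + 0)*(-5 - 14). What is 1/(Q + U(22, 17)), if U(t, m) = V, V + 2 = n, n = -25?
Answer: -1/65 ≈ -0.015385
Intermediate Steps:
V = -27 (V = -2 - 25 = -27)
U(t, m) = -27
Q = -38 (Q = 2*(-19) = -38)
1/(Q + U(22, 17)) = 1/(-38 - 27) = 1/(-65) = -1/65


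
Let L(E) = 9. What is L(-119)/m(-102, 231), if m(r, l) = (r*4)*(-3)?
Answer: 1/136 ≈ 0.0073529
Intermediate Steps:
m(r, l) = -12*r (m(r, l) = (4*r)*(-3) = -12*r)
L(-119)/m(-102, 231) = 9/((-12*(-102))) = 9/1224 = 9*(1/1224) = 1/136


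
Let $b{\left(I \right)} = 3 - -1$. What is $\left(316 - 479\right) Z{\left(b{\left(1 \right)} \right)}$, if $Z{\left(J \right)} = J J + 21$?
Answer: $-6031$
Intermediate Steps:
$b{\left(I \right)} = 4$ ($b{\left(I \right)} = 3 + 1 = 4$)
$Z{\left(J \right)} = 21 + J^{2}$ ($Z{\left(J \right)} = J^{2} + 21 = 21 + J^{2}$)
$\left(316 - 479\right) Z{\left(b{\left(1 \right)} \right)} = \left(316 - 479\right) \left(21 + 4^{2}\right) = - 163 \left(21 + 16\right) = \left(-163\right) 37 = -6031$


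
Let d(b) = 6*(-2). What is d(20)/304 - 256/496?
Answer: -1309/2356 ≈ -0.55560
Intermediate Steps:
d(b) = -12
d(20)/304 - 256/496 = -12/304 - 256/496 = -12*1/304 - 256*1/496 = -3/76 - 16/31 = -1309/2356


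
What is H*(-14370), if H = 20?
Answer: -287400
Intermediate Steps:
H*(-14370) = 20*(-14370) = -287400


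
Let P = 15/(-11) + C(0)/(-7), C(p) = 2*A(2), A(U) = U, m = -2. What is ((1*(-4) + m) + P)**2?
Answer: 373321/5929 ≈ 62.965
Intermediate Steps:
C(p) = 4 (C(p) = 2*2 = 4)
P = -149/77 (P = 15/(-11) + 4/(-7) = 15*(-1/11) + 4*(-1/7) = -15/11 - 4/7 = -149/77 ≈ -1.9351)
((1*(-4) + m) + P)**2 = ((1*(-4) - 2) - 149/77)**2 = ((-4 - 2) - 149/77)**2 = (-6 - 149/77)**2 = (-611/77)**2 = 373321/5929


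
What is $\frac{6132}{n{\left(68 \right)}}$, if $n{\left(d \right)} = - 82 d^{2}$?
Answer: $- \frac{1533}{94792} \approx -0.016172$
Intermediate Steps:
$\frac{6132}{n{\left(68 \right)}} = \frac{6132}{\left(-82\right) 68^{2}} = \frac{6132}{\left(-82\right) 4624} = \frac{6132}{-379168} = 6132 \left(- \frac{1}{379168}\right) = - \frac{1533}{94792}$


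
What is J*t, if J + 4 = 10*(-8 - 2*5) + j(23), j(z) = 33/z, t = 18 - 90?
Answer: 302328/23 ≈ 13145.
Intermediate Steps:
t = -72
J = -4199/23 (J = -4 + (10*(-8 - 2*5) + 33/23) = -4 + (10*(-8 - 10) + 33*(1/23)) = -4 + (10*(-18) + 33/23) = -4 + (-180 + 33/23) = -4 - 4107/23 = -4199/23 ≈ -182.57)
J*t = -4199/23*(-72) = 302328/23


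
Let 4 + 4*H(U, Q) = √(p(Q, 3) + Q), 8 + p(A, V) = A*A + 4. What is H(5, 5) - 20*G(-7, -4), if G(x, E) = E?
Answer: 79 + √26/4 ≈ 80.275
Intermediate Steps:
p(A, V) = -4 + A² (p(A, V) = -8 + (A*A + 4) = -8 + (A² + 4) = -8 + (4 + A²) = -4 + A²)
H(U, Q) = -1 + √(-4 + Q + Q²)/4 (H(U, Q) = -1 + √((-4 + Q²) + Q)/4 = -1 + √(-4 + Q + Q²)/4)
H(5, 5) - 20*G(-7, -4) = (-1 + √(-4 + 5 + 5²)/4) - 20*(-4) = (-1 + √(-4 + 5 + 25)/4) + 80 = (-1 + √26/4) + 80 = 79 + √26/4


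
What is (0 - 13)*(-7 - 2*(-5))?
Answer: -39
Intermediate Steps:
(0 - 13)*(-7 - 2*(-5)) = -13*(-7 - 1*(-10)) = -13*(-7 + 10) = -13*3 = -39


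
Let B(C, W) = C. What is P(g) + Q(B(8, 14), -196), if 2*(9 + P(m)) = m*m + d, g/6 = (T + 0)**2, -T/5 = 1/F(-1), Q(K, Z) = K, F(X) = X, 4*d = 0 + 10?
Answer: 45001/4 ≈ 11250.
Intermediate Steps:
d = 5/2 (d = (0 + 10)/4 = (1/4)*10 = 5/2 ≈ 2.5000)
T = 5 (T = -5/(-1) = -5*(-1) = 5)
g = 150 (g = 6*(5 + 0)**2 = 6*5**2 = 6*25 = 150)
P(m) = -31/4 + m**2/2 (P(m) = -9 + (m*m + 5/2)/2 = -9 + (m**2 + 5/2)/2 = -9 + (5/2 + m**2)/2 = -9 + (5/4 + m**2/2) = -31/4 + m**2/2)
P(g) + Q(B(8, 14), -196) = (-31/4 + (1/2)*150**2) + 8 = (-31/4 + (1/2)*22500) + 8 = (-31/4 + 11250) + 8 = 44969/4 + 8 = 45001/4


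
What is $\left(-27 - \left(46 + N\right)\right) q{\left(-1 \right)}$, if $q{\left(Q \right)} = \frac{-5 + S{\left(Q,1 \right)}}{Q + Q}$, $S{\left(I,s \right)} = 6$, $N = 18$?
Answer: $\frac{91}{2} \approx 45.5$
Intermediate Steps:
$q{\left(Q \right)} = \frac{1}{2 Q}$ ($q{\left(Q \right)} = \frac{-5 + 6}{Q + Q} = 1 \frac{1}{2 Q} = \frac{1}{2 Q}$)
$\left(-27 - \left(46 + N\right)\right) q{\left(-1 \right)} = \left(-27 - \left(46 + 18\right)\right) \frac{1}{2 \left(-1\right)} = \left(-27 - 64\right) \frac{1}{2} \left(-1\right) = \left(-27 - 64\right) \left(- \frac{1}{2}\right) = \left(-91\right) \left(- \frac{1}{2}\right) = \frac{91}{2}$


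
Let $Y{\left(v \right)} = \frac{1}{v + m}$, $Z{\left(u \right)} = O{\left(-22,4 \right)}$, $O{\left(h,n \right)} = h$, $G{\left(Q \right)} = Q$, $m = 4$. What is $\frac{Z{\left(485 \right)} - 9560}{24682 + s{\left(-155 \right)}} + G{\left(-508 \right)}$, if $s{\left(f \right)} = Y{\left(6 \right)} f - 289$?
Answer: $- \frac{24786704}{48755} \approx -508.39$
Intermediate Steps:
$Z{\left(u \right)} = -22$
$Y{\left(v \right)} = \frac{1}{4 + v}$ ($Y{\left(v \right)} = \frac{1}{v + 4} = \frac{1}{4 + v}$)
$s{\left(f \right)} = -289 + \frac{f}{10}$ ($s{\left(f \right)} = \frac{f}{4 + 6} - 289 = \frac{f}{10} - 289 = -289 + \frac{f}{10}$)
$\frac{Z{\left(485 \right)} - 9560}{24682 + s{\left(-155 \right)}} + G{\left(-508 \right)} = \frac{-22 - 9560}{24682 + \left(-289 + \frac{1}{10} \left(-155\right)\right)} - 508 = - \frac{9582}{24682 - \frac{609}{2}} - 508 = - \frac{9582}{\frac{48755}{2}} - 508 = \left(-9582\right) \frac{2}{48755} - 508 = - \frac{19164}{48755} - 508 = - \frac{24786704}{48755}$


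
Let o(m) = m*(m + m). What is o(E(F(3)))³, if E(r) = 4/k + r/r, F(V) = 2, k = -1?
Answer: 5832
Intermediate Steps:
E(r) = -3 (E(r) = 4/(-1) + r/r = 4*(-1) + 1 = -4 + 1 = -3)
o(m) = 2*m² (o(m) = m*(2*m) = 2*m²)
o(E(F(3)))³ = (2*(-3)²)³ = (2*9)³ = 18³ = 5832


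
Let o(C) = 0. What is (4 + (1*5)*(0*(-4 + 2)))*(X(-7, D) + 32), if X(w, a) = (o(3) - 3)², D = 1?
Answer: 164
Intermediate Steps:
X(w, a) = 9 (X(w, a) = (0 - 3)² = (-3)² = 9)
(4 + (1*5)*(0*(-4 + 2)))*(X(-7, D) + 32) = (4 + (1*5)*(0*(-4 + 2)))*(9 + 32) = (4 + 5*(0*(-2)))*41 = (4 + 5*0)*41 = (4 + 0)*41 = 4*41 = 164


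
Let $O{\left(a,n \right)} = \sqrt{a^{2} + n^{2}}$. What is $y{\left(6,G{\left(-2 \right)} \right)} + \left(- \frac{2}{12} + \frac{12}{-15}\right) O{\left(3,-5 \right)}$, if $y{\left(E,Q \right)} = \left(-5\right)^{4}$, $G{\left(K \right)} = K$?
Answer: $625 - \frac{29 \sqrt{34}}{30} \approx 619.36$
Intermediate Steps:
$y{\left(E,Q \right)} = 625$
$y{\left(6,G{\left(-2 \right)} \right)} + \left(- \frac{2}{12} + \frac{12}{-15}\right) O{\left(3,-5 \right)} = 625 + \left(- \frac{2}{12} + \frac{12}{-15}\right) \sqrt{3^{2} + \left(-5\right)^{2}} = 625 + \left(\left(-2\right) \frac{1}{12} + 12 \left(- \frac{1}{15}\right)\right) \sqrt{9 + 25} = 625 + \left(- \frac{1}{6} - \frac{4}{5}\right) \sqrt{34} = 625 - \frac{29 \sqrt{34}}{30}$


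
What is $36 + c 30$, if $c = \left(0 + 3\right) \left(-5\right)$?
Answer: $-414$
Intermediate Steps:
$c = -15$ ($c = 3 \left(-5\right) = -15$)
$36 + c 30 = 36 - 450 = -414$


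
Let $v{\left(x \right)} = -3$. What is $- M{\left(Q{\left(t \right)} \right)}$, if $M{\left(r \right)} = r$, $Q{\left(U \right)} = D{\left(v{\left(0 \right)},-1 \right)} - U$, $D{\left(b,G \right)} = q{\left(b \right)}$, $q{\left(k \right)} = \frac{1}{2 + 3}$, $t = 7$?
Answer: $\frac{34}{5} \approx 6.8$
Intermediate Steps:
$q{\left(k \right)} = \frac{1}{5}$
$D{\left(b,G \right)} = \frac{1}{5}$
$Q{\left(U \right)} = \frac{1}{5} - U$
$- M{\left(Q{\left(t \right)} \right)} = - (\frac{1}{5} - 7) = \left(-1\right) \left(- \frac{34}{5}\right) = \frac{34}{5}$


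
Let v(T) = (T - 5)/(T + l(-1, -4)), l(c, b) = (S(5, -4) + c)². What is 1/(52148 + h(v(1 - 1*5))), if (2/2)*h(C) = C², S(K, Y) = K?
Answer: 16/834377 ≈ 1.9176e-5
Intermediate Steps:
l(c, b) = (5 + c)²
v(T) = (-5 + T)/(16 + T) (v(T) = (T - 5)/(T + (5 - 1)²) = (-5 + T)/(T + 4²) = (-5 + T)/(T + 16) = (-5 + T)/(16 + T))
h(C) = C²
1/(52148 + h(v(1 - 1*5))) = 1/(52148 + ((-5 + (1 - 1*5))/(16 + (1 - 1*5)))²) = 1/(52148 + ((-5 + (1 - 5))/(16 + (1 - 5)))²) = 1/(52148 + ((-5 - 4)/(16 - 4))²) = 1/(52148 + (-9/12)²) = 1/(52148 + ((1/12)*(-9))²) = 1/(52148 + (-¾)²) = 1/(52148 + 9/16) = 1/(834377/16) = 16/834377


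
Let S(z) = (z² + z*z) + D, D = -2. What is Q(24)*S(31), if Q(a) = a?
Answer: 46080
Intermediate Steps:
S(z) = -2 + 2*z² (S(z) = (z² + z*z) - 2 = (z² + z²) - 2 = 2*z² - 2 = -2 + 2*z²)
Q(24)*S(31) = 24*(-2 + 2*31²) = 24*(-2 + 2*961) = 24*(-2 + 1922) = 24*1920 = 46080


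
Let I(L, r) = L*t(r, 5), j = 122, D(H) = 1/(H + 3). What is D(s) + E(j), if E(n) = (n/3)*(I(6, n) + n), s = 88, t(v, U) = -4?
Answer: 1087999/273 ≈ 3985.3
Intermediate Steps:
D(H) = 1/(3 + H)
I(L, r) = -4*L (I(L, r) = L*(-4) = -4*L)
E(n) = n*(-24 + n)/3 (E(n) = (n/3)*(-4*6 + n) = (n*(⅓))*(-24 + n) = (n/3)*(-24 + n) = n*(-24 + n)/3)
D(s) + E(j) = 1/(3 + 88) + (⅓)*122*(-24 + 122) = 1/91 + (⅓)*122*98 = 1/91 + 11956/3 = 1087999/273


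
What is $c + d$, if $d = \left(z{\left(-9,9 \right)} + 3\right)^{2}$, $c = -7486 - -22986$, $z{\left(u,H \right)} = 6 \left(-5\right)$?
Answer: $16229$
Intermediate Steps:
$z{\left(u,H \right)} = -30$
$c = 15500$ ($c = -7486 + 22986 = 15500$)
$d = 729$ ($d = \left(-30 + 3\right)^{2} = \left(-27\right)^{2} = 729$)
$c + d = 15500 + 729 = 16229$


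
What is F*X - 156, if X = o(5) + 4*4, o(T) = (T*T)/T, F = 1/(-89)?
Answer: -13905/89 ≈ -156.24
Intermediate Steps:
F = -1/89 ≈ -0.011236
o(T) = T (o(T) = T²/T = T)
X = 21 (X = 5 + 4*4 = 5 + 16 = 21)
F*X - 156 = -1/89*21 - 156 = -21/89 - 156 = -13905/89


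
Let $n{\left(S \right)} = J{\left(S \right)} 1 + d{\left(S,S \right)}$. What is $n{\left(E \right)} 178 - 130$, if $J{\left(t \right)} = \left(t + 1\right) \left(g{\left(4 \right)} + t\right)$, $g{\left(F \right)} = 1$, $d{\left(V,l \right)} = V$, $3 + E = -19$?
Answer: $74452$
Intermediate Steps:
$E = -22$ ($E = -3 - 19 = -22$)
$J{\left(t \right)} = \left(1 + t\right)^{2}$ ($J{\left(t \right)} = \left(t + 1\right) \left(1 + t\right) = \left(1 + t\right) \left(1 + t\right) = \left(1 + t\right)^{2}$)
$n{\left(S \right)} = 1 + S^{2} + 3 S$ ($n{\left(S \right)} = \left(1 + S^{2} + 2 S\right) 1 + S = \left(1 + S^{2} + 2 S\right) + S = 1 + S^{2} + 3 S$)
$n{\left(E \right)} 178 - 130 = \left(1 + \left(-22\right)^{2} + 3 \left(-22\right)\right) 178 - 130 = \left(1 + 484 - 66\right) 178 - 130 = 419 \cdot 178 - 130 = 74582 - 130 = 74452$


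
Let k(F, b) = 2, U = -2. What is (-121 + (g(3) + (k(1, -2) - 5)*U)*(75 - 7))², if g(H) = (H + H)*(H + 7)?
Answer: 19070689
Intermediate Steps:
g(H) = 2*H*(7 + H) (g(H) = (2*H)*(7 + H) = 2*H*(7 + H))
(-121 + (g(3) + (k(1, -2) - 5)*U)*(75 - 7))² = (-121 + (2*3*(7 + 3) + (2 - 5)*(-2))*(75 - 7))² = (-121 + (2*3*10 - 3*(-2))*68)² = (-121 + (60 + 6)*68)² = (-121 + 66*68)² = (-121 + 4488)² = 4367² = 19070689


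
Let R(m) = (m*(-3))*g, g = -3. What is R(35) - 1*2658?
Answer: -2343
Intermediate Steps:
R(m) = 9*m (R(m) = (m*(-3))*(-3) = -3*m*(-3) = 9*m)
R(35) - 1*2658 = 9*35 - 1*2658 = 315 - 2658 = -2343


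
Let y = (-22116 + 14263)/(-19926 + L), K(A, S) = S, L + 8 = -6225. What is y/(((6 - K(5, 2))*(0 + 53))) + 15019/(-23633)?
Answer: -83105398503/131061717164 ≈ -0.63409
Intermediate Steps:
L = -6233 (L = -8 - 6225 = -6233)
y = 7853/26159 (y = (-22116 + 14263)/(-19926 - 6233) = -7853/(-26159) = -7853*(-1/26159) = 7853/26159 ≈ 0.30020)
y/(((6 - K(5, 2))*(0 + 53))) + 15019/(-23633) = 7853/(26159*(((6 - 1*2)*(0 + 53)))) + 15019/(-23633) = 7853/(26159*(((6 - 2)*53))) + 15019*(-1/23633) = 7853/(26159*((4*53))) - 15019/23633 = (7853/26159)/212 - 15019/23633 = (7853/26159)*(1/212) - 15019/23633 = 7853/5545708 - 15019/23633 = -83105398503/131061717164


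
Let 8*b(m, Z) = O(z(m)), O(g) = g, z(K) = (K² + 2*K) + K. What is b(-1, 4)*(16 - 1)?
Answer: -15/4 ≈ -3.7500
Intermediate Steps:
z(K) = K² + 3*K
b(m, Z) = m*(3 + m)/8 (b(m, Z) = (m*(3 + m))/8 = m*(3 + m)/8)
b(-1, 4)*(16 - 1) = ((⅛)*(-1)*(3 - 1))*(16 - 1) = ((⅛)*(-1)*2)*15 = -¼*15 = -15/4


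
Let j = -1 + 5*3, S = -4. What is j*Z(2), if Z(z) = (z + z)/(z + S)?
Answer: -28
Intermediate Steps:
j = 14 (j = -1 + 15 = 14)
Z(z) = 2*z/(-4 + z) (Z(z) = (z + z)/(z - 4) = (2*z)/(-4 + z) = 2*z/(-4 + z))
j*Z(2) = 14*(2*2/(-4 + 2)) = 14*(2*2/(-2)) = 14*(2*2*(-½)) = 14*(-2) = -28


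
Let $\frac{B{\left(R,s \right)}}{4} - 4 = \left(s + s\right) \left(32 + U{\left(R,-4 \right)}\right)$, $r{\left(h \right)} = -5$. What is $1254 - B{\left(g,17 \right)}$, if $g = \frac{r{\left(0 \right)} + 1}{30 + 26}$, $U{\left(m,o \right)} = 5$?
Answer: $-3794$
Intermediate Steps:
$g = - \frac{1}{14}$ ($g = \frac{-5 + 1}{30 + 26} = - \frac{4}{56} = \left(-4\right) \frac{1}{56} = - \frac{1}{14} \approx -0.071429$)
$B{\left(R,s \right)} = 16 + 296 s$ ($B{\left(R,s \right)} = 16 + 4 \left(s + s\right) \left(32 + 5\right) = 16 + 4 \cdot 2 s 37 = 16 + 4 \cdot 74 s = 16 + 296 s$)
$1254 - B{\left(g,17 \right)} = 1254 - \left(16 + 296 \cdot 17\right) = 1254 - \left(16 + 5032\right) = 1254 - 5048 = -3794$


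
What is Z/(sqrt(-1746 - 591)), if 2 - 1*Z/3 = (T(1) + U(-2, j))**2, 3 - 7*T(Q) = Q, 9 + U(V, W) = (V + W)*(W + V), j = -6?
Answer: 149671*I*sqrt(2337)/38171 ≈ 189.55*I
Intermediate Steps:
U(V, W) = -9 + (V + W)**2 (U(V, W) = -9 + (V + W)*(W + V) = -9 + (V + W)*(V + W) = -9 + (V + W)**2)
T(Q) = 3/7 - Q/7
Z = -449013/49 (Z = 6 - 3*((3/7 - 1/7*1) + (-9 + (-2 - 6)**2))**2 = 6 - 3*((3/7 - 1/7) + (-9 + (-8)**2))**2 = 6 - 3*(2/7 + (-9 + 64))**2 = 6 - 3*(2/7 + 55)**2 = 6 - 3*(387/7)**2 = 6 - 3*149769/49 = 6 - 449307/49 = -449013/49 ≈ -9163.5)
Z/(sqrt(-1746 - 591)) = -449013/(49*sqrt(-1746 - 591)) = -449013*(-I*sqrt(2337)/2337)/49 = -(-149671)*I*sqrt(2337)/38171 = 149671*I*sqrt(2337)/38171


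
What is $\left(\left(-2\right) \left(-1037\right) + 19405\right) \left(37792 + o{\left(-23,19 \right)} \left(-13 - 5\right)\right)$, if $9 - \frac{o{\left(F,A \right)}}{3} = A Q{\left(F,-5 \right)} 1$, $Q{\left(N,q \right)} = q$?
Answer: $691108304$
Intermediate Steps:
$o{\left(F,A \right)} = 27 + 15 A$ ($o{\left(F,A \right)} = 27 - 3 A \left(-5\right) 1 = 27 - 3 - 5 A 1 = 27 - 3 \left(- 5 A\right) = 27 + 15 A$)
$\left(\left(-2\right) \left(-1037\right) + 19405\right) \left(37792 + o{\left(-23,19 \right)} \left(-13 - 5\right)\right) = \left(\left(-2\right) \left(-1037\right) + 19405\right) \left(37792 + \left(27 + 15 \cdot 19\right) \left(-13 - 5\right)\right) = \left(2074 + 19405\right) \left(37792 + \left(27 + 285\right) \left(-18\right)\right) = 21479 \left(37792 + 312 \left(-18\right)\right) = 21479 \left(37792 - 5616\right) = 21479 \cdot 32176 = 691108304$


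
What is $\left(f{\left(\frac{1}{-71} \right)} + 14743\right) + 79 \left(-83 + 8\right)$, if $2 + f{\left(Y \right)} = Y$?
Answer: $\frac{625935}{71} \approx 8816.0$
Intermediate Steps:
$f{\left(Y \right)} = -2 + Y$
$\left(f{\left(\frac{1}{-71} \right)} + 14743\right) + 79 \left(-83 + 8\right) = \left(\left(-2 + \frac{1}{-71}\right) + 14743\right) + 79 \left(-83 + 8\right) = \left(\left(-2 - \frac{1}{71}\right) + 14743\right) + 79 \left(-75\right) = \left(- \frac{143}{71} + 14743\right) - 5925 = \frac{1046610}{71} - 5925 = \frac{625935}{71}$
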